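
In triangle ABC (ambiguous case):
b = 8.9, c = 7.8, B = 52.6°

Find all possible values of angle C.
b/sin(B) = c/sin(C)  ⇒  sin(C) = c·sin(B)/b = 7.8·sin(52.6°)/8.9
sin(52.6°) ≈ 0.794415
sin(C) ≈ 7.8·0.794415/8.9 ≈ 6.19643/8.9 ≈ 0.696229
Candidate 1: C₁ = arcsin(0.696229) ≈ 44.1252°  →  A = 180° − 52.6° − 44.1252° ≈ 83.2748° > 0, valid
Candidate 2: C₂ = 180° − C₁ ≈ 135.875°  →  A = 180° − 52.6° − 135.875° ≈ -8.4748° ≤ 0, not a valid triangle

C = 44.13° (one solution)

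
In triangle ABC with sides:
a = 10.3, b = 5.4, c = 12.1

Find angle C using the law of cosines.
c² = a² + b² − 2ab·cos(C)  ⇒  cos(C) = (a² + b² − c²)/(2ab)
cos(C) = (10.3² + 5.4² − 12.1²)/(2·10.3·5.4) = (106.09 + 29.16 − 146.41)/111.24 = -11.16/111.24 ≈ -0.100324
C = arccos(-0.100324) ≈ 95.7578°

C = 95.76°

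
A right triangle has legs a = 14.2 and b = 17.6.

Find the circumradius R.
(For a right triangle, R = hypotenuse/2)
Hypotenuse c = √(a² + b²) = √(201.64 + 309.76) = √511.4 ≈ 22.6142
R = c/2 ≈ 22.6142/2 ≈ 11.3071

R = 11.31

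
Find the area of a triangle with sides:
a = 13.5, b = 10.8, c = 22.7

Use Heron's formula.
s = (13.5 + 10.8 + 22.7)/2 = 47/2 = 23.5
s − a = 10, s − b = 12.7, s − c = 0.8
s(s−a)(s−b)(s−c) = 23.5·10·12.7·0.8 ≈ 2387.6
Area = √2387.6 ≈ 48.8631

Area = 48.86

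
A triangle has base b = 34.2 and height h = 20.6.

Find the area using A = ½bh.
A = ½·b·h = ½·34.2·20.6 = ½·704.52 = 352.26

Area = 352.26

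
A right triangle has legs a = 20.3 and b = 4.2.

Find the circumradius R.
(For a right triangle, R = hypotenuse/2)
Hypotenuse c = √(a² + b²) = √(412.09 + 17.64) = √429.73 ≈ 20.7299
R = c/2 ≈ 20.7299/2 ≈ 10.365

R = 10.36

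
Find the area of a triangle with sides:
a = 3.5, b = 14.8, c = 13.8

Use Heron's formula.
s = (3.5 + 14.8 + 13.8)/2 = 32.1/2 = 16.05
s − a = 12.55, s − b = 1.25, s − c = 2.25
s(s−a)(s−b)(s−c) = 16.05·12.55·1.25·2.25 ≈ 566.515
Area = √566.515 ≈ 23.8016

Area = 23.8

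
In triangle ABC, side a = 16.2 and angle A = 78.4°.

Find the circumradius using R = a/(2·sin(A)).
R = a/(2·sin(A)) = 16.2/(2·sin(78.4°))
sin(78.4°) ≈ 0.979575
R ≈ 16.2/(2·0.979575) = 16.2/1.95915 ≈ 8.26889

R = 8.269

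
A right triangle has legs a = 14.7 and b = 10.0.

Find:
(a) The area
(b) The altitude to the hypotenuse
(a) The legs are perpendicular, so Area = ½·a·b = ½·14.7·10.0 = ½·147 = 73.5
(b) Hypotenuse c = √(a² + b²) = √(216.09 + 100) = √316.09 ≈ 17.7789
    Area = ½·c·h_c  ⇒  h_c = 2·Area/c = 147/17.7789 ≈ 8.26822

Area = 73.5, h_c = 8.268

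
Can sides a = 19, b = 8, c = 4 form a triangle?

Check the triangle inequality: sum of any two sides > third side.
a + b vs c: 19 + 8 = 27 > 4  ✓
a + c vs b: 19 + 4 = 23 > 8  ✓
b + c vs a: 8 + 4 = 12 ≤ 19  ✗

No: 8 + 4 = 12 is not > 19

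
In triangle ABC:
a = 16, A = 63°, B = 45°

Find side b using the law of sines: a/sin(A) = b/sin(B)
a/sin(A) = b/sin(B)  ⇒  b = a·sin(B)/sin(A) = 16·sin(45°)/sin(63°)
sin(45°) ≈ 0.707107, sin(63°) ≈ 0.891007
b ≈ 16·0.707107/0.891007 ≈ 11.3137/0.891007 ≈ 12.6977

b = 12.7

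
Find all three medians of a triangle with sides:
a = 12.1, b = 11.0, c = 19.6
Median formula: m_a = ½√(2b² + 2c² − a²) (and cyclically). a² = 146.41, b² = 121, c² = 384.16.
m_a = ½√(2·121 + 2·384.16 − 146.41) = ½√863.91 ≈ ½·29.3923 ≈ 14.6962
m_b = ½√(2·146.41 + 2·384.16 − 121) = ½√940.14 ≈ ½·30.6617 ≈ 15.3309
m_c = ½√(2·146.41 + 2·121 − 384.16) = ½√150.66 ≈ ½·12.2744 ≈ 6.13718

m_a = 14.7, m_b = 15.33, m_c = 6.137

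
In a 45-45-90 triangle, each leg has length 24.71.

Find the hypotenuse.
In a 45-45-90 triangle the sides are in ratio 1 : 1 : √2, so hypotenuse = leg·√2.
Hypotenuse = 24.71·√2 ≈ 24.71·1.41421 ≈ 34.9452

Hypotenuse = 24.71√2 = 34.95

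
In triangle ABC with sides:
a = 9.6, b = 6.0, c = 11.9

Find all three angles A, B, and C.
Law of cosines for each angle (a² = 92.16, b² = 36, c² = 141.61):
cos(A) = (b² + c² − a²)/(2bc) = (36 + 141.61 − 92.16)/(2·6.0·11.9) = 85.45/142.8 ≈ 0.598389  ⇒  A ≈ 53.2454°
cos(B) = (a² + c² − b²)/(2ac) = (92.16 + 141.61 − 36)/(2·9.6·11.9) = 197.77/228.48 ≈ 0.86559  ⇒  B ≈ 30.0499°
cos(C) = (a² + b² − c²)/(2ab) = (92.16 + 36 − 141.61)/(2·9.6·6.0) = -13.45/115.2 ≈ -0.116753  ⇒  C ≈ 96.7048°
Check: A + B + C ≈ 180°

A = 53.25°, B = 30.05°, C = 96.7°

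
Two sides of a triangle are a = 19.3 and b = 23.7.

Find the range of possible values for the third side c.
Triangle inequality: |a − b| < c < a + b
|a − b| = |19.3 − 23.7| = 4.4
a + b = 19.3 + 23.7 = 43

4.4 < c < 43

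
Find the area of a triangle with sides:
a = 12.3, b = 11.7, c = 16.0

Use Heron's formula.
s = (12.3 + 11.7 + 16.0)/2 = 40/2 = 20
s − a = 7.7, s − b = 8.3, s − c = 4
s(s−a)(s−b)(s−c) = 20·7.7·8.3·4 ≈ 5112.8
Area = √5112.8 ≈ 71.5038

Area = 71.5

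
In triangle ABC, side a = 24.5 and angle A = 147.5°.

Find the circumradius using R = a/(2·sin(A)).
R = a/(2·sin(A)) = 24.5/(2·sin(147.5°))
sin(147.5°) ≈ 0.5373
R ≈ 24.5/(2·0.5373) = 24.5/1.0746 ≈ 22.7992

R = 22.8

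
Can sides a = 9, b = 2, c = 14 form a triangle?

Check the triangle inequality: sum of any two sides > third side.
a + b vs c: 9 + 2 = 11 ≤ 14  ✗
a + c vs b: 9 + 14 = 23 > 2  ✓
b + c vs a: 2 + 14 = 16 > 9  ✓

No: 9 + 2 = 11 is not > 14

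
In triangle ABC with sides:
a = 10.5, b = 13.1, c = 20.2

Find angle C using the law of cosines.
c² = a² + b² − 2ab·cos(C)  ⇒  cos(C) = (a² + b² − c²)/(2ab)
cos(C) = (10.5² + 13.1² − 20.2²)/(2·10.5·13.1) = (110.25 + 171.61 − 408.04)/275.1 = -126.18/275.1 ≈ -0.45867
C = arccos(-0.45867) ≈ 117.301°

C = 117.3°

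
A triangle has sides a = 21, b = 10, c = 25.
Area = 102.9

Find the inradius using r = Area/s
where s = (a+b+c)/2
s = (21 + 10 + 25)/2 = 56/2 = 28
r = Area/s = 102.9/28 ≈ 3.675

r = 3.675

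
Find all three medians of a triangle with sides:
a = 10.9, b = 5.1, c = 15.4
Median formula: m_a = ½√(2b² + 2c² − a²) (and cyclically). a² = 118.81, b² = 26.01, c² = 237.16.
m_a = ½√(2·26.01 + 2·237.16 − 118.81) = ½√407.53 ≈ ½·20.1874 ≈ 10.0937
m_b = ½√(2·118.81 + 2·237.16 − 26.01) = ½√685.93 ≈ ½·26.1903 ≈ 13.0951
m_c = ½√(2·118.81 + 2·26.01 − 237.16) = ½√52.48 ≈ ½·7.24431 ≈ 3.62215

m_a = 10.09, m_b = 13.1, m_c = 3.622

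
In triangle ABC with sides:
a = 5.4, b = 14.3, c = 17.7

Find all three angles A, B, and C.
Law of cosines for each angle (a² = 29.16, b² = 204.49, c² = 313.29):
cos(A) = (b² + c² − a²)/(2bc) = (204.49 + 313.29 − 29.16)/(2·14.3·17.7) = 488.62/506.22 ≈ 0.965233  ⇒  A ≈ 15.1527°
cos(B) = (a² + c² − b²)/(2ac) = (29.16 + 313.29 − 204.49)/(2·5.4·17.7) = 137.96/191.16 ≈ 0.721699  ⇒  B ≈ 43.8051°
cos(C) = (a² + b² − c²)/(2ab) = (29.16 + 204.49 − 313.29)/(2·5.4·14.3) = -79.64/154.44 ≈ -0.51567  ⇒  C ≈ 121.042°
Check: A + B + C ≈ 180°

A = 15.15°, B = 43.81°, C = 121°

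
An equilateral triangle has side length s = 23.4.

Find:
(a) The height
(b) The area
(a) The height splits the triangle into two 30-60-90 halves: h = s·√3/2 = 23.4·1.73205/2 ≈ 40.53/2 ≈ 20.265
(b) Area = (√3/4)·s² = (√3/4)·23.4² = (√3/4)·547.56 ≈ 0.433013·547.56 ≈ 237.1

Height = 20.26, Area = 237.1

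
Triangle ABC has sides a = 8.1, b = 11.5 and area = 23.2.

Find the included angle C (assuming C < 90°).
Area = ½·a·b·sin(C)  ⇒  sin(C) = 2·Area/(a·b) = 2·23.2/(8.1·11.5) = 46.4/93.15 ≈ 0.498121
C = arcsin(0.498121) ≈ 29.8758° (taking the acute solution since C < 90°)

C = 29.88°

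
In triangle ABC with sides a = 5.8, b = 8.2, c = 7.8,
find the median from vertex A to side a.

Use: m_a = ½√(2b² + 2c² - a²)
m_a = ½√(2·8.2² + 2·7.8² − 5.8²) = ½√(2·67.24 + 2·60.84 − 33.64) = ½√(134.48 + 121.68 − 33.64) = ½√222.52
√222.52 ≈ 14.9171, so m_a ≈ 7.45855

m_a = 7.459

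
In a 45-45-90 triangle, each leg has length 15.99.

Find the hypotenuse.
In a 45-45-90 triangle the sides are in ratio 1 : 1 : √2, so hypotenuse = leg·√2.
Hypotenuse = 15.99·√2 ≈ 15.99·1.41421 ≈ 22.6133

Hypotenuse = 15.99√2 = 22.61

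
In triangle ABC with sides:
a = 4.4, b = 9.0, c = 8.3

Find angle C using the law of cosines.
c² = a² + b² − 2ab·cos(C)  ⇒  cos(C) = (a² + b² − c²)/(2ab)
cos(C) = (4.4² + 9.0² − 8.3²)/(2·4.4·9.0) = (19.36 + 81 − 68.89)/79.2 = 31.47/79.2 ≈ 0.397348
C = arccos(0.397348) ≈ 66.5875°

C = 66.59°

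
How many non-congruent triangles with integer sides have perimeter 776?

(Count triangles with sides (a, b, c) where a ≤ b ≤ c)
Let a ≤ b ≤ c with a + b + c = 776. The only binding inequality is a + b > c, i.e. 776 − c > c, so c < 776/2; and c ≥ 776/3 since c is the largest side.
So 259 ≤ c ≤ 387. For each c, b runs from ⌈(776 − c)/2⌉ up to c (then a = 776 − b − c satisfies 1 ≤ a ≤ b automatically), giving c − ⌈(776 − c)/2⌉ + 1 choices.
Summing over c: 1 + 3 + 4 + 6 + … + 192 + 193  (129 terms, c = 259, …, 387) = 12545
Check (closed form: nearest integer to p²/48 for even p, (p+3)²/48 for odd p): 776²/48 = 602176/48 ≈ 12545.33 → 12545

12545 triangles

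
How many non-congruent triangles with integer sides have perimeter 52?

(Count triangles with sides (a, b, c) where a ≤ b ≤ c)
Let a ≤ b ≤ c with a + b + c = 52. The only binding inequality is a + b > c, i.e. 52 − c > c, so c < 52/2; and c ≥ 52/3 since c is the largest side.
So 18 ≤ c ≤ 25. For each c, b runs from ⌈(52 − c)/2⌉ up to c (then a = 52 − b − c satisfies 1 ≤ a ≤ b automatically), giving c − ⌈(52 − c)/2⌉ + 1 choices.
Summing over c: 2 + 3 + 5 + 6 + 8 + 9 + 11 + 12 = 56
Check (closed form: nearest integer to p²/48 for even p, (p+3)²/48 for odd p): 52²/48 = 2704/48 ≈ 56.33 → 56

56 triangles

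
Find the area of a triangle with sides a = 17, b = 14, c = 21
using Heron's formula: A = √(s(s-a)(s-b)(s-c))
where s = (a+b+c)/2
s = (17 + 14 + 21)/2 = 52/2 = 26
s − a = 9, s − b = 12, s − c = 5
s(s−a)(s−b)(s−c) = 26·9·12·5 = 14040
Area = √14040 ≈ 118.491

s = 26.0, Area = 118.5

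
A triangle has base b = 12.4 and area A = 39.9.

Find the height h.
A = ½·b·h  ⇒  h = 2A/b = 2·39.9/12.4 = 79.8/12.4 ≈ 6.43548

h = 6.435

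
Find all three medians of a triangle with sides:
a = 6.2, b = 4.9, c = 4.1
Median formula: m_a = ½√(2b² + 2c² − a²) (and cyclically). a² = 38.44, b² = 24.01, c² = 16.81.
m_a = ½√(2·24.01 + 2·16.81 − 38.44) = ½√43.2 ≈ ½·6.57267 ≈ 3.28634
m_b = ½√(2·38.44 + 2·16.81 − 24.01) = ½√86.49 ≈ ½·9.3 ≈ 4.65
m_c = ½√(2·38.44 + 2·24.01 − 16.81) = ½√108.09 ≈ ½·10.3966 ≈ 5.19832

m_a = 3.286, m_b = 4.65, m_c = 5.198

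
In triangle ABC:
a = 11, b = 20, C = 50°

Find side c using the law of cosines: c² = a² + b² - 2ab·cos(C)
c² = 11² + 20² − 2·11·20·cos(50°)
cos(50°) ≈ 0.642788
c² ≈ 121 + 400 − 440·(0.642788) ≈ 521 − 282.827 ≈ 238.173
c ≈ √238.173 ≈ 15.4329

c = 15.43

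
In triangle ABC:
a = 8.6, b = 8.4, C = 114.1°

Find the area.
Two sides and the included angle (SAS): A = ½·a·b·sin(C) = ½·8.6·8.4·sin(114.1°)
sin(114.1°) ≈ 0.912834
A ≈ ½·72.24·0.912834 = 36.12·0.912834 ≈ 32.9716

Area = 32.97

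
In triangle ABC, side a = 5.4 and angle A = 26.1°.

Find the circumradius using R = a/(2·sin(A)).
R = a/(2·sin(A)) = 5.4/(2·sin(26.1°))
sin(26.1°) ≈ 0.439939
R ≈ 5.4/(2·0.439939) = 5.4/0.879878 ≈ 6.13721

R = 6.137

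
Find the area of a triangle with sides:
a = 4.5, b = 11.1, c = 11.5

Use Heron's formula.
s = (4.5 + 11.1 + 11.5)/2 = 27.1/2 = 13.55
s − a = 9.05, s − b = 2.45, s − c = 2.05
s(s−a)(s−b)(s−c) = 13.55·9.05·2.45·2.05 ≈ 615.897
Area = √615.897 ≈ 24.8173

Area = 24.82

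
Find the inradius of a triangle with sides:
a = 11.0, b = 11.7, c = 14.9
r = Area/s where s is the semi-perimeter.
s = (11.0 + 11.7 + 14.9)/2 = 37.6/2 = 18.8
Area = √(s(s−a)(s−b)(s−c)) = √(18.8·7.8·7.1·3.9) ≈ √4060.46 ≈ 63.7218
r ≈ 63.7218/18.8 ≈ 3.38945

r = 3.389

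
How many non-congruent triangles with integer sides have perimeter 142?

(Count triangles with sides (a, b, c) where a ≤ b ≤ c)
Let a ≤ b ≤ c with a + b + c = 142. The only binding inequality is a + b > c, i.e. 142 − c > c, so c < 142/2; and c ≥ 142/3 since c is the largest side.
So 48 ≤ c ≤ 70. For each c, b runs from ⌈(142 − c)/2⌉ up to c (then a = 142 − b − c satisfies 1 ≤ a ≤ b automatically), giving c − ⌈(142 − c)/2⌉ + 1 choices.
Summing over c: 2 + 3 + 5 + 6 + … + 33 + 35  (23 terms, c = 48, …, 70) = 420
Check (closed form: nearest integer to p²/48 for even p, (p+3)²/48 for odd p): 142²/48 = 20164/48 ≈ 420.08 → 420

420 triangles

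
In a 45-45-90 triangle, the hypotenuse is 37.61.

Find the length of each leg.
In a 45-45-90 triangle hypotenuse = leg·√2, so leg = hypotenuse/√2.
Leg = 37.61/√2 ≈ 37.61/1.41421 ≈ 26.5943

Each leg = 26.59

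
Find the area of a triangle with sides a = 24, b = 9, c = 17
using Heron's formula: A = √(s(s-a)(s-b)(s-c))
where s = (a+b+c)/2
s = (24 + 9 + 17)/2 = 50/2 = 25
s − a = 1, s − b = 16, s − c = 8
s(s−a)(s−b)(s−c) = 25·1·16·8 = 3200
Area = √3200 ≈ 56.5685

s = 25.0, Area = 56.57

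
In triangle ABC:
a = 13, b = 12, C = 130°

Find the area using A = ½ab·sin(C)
A = ½·a·b·sin(C) = ½·13·12·sin(130°)
sin(130°) ≈ 0.766044
A ≈ ½·156·0.766044 = 78·0.766044 ≈ 59.7515

Area = 59.75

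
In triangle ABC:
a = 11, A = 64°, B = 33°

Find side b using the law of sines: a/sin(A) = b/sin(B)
a/sin(A) = b/sin(B)  ⇒  b = a·sin(B)/sin(A) = 11·sin(33°)/sin(64°)
sin(33°) ≈ 0.544639, sin(64°) ≈ 0.898794
b ≈ 11·0.544639/0.898794 ≈ 5.99103/0.898794 ≈ 6.66563

b = 6.666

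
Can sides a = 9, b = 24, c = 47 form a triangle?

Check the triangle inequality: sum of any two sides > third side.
a + b vs c: 9 + 24 = 33 ≤ 47  ✗
a + c vs b: 9 + 47 = 56 > 24  ✓
b + c vs a: 24 + 47 = 71 > 9  ✓

No: 9 + 24 = 33 is not > 47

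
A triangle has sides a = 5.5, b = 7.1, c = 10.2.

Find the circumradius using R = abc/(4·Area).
First find the area with Heron's formula.
s = (5.5 + 7.1 + 10.2)/2 = 11.4
Area = √(s(s−a)(s−b)(s−c)) = √(11.4·5.9·4.3·1.2) ≈ √347.062 ≈ 18.6296
abc = 5.5·7.1·10.2 = 398.31
R = abc/(4·Area) ≈ 398.31/(4·18.6296) = 398.31/74.5184 ≈ 5.34513

R = 5.345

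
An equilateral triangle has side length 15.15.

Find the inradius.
r = Area/s with s the semi-perimeter.
Area = (√3/4)·15.15² = (√3/4)·229.5225 ≈ 0.433013·229.5225 ≈ 99.3862
s = 3·15.15/2 = 22.725
r ≈ 99.3862/22.725 ≈ 4.37343
(Equivalently r = side/(2√3) = 15.15/3.4641 ≈ 4.37343.)

r = 4.373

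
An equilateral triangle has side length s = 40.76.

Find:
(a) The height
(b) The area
(a) The height splits the triangle into two 30-60-90 halves: h = s·√3/2 = 40.76·1.73205/2 ≈ 70.5984/2 ≈ 35.2992
(b) Area = (√3/4)·s² = (√3/4)·40.76² = (√3/4)·1661.3776 ≈ 0.433013·1661.3776 ≈ 719.398

Height = 35.3, Area = 719.4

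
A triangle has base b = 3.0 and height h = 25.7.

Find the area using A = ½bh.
A = ½·b·h = ½·3.0·25.7 = ½·77.1 = 38.55

Area = 38.55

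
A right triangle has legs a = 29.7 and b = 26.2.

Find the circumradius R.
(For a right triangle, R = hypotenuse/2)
Hypotenuse c = √(a² + b²) = √(882.09 + 686.44) = √1568.53 ≈ 39.6047
R = c/2 ≈ 39.6047/2 ≈ 19.8023

R = 19.8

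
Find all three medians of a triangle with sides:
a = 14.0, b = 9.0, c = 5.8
Median formula: m_a = ½√(2b² + 2c² − a²) (and cyclically). a² = 196, b² = 81, c² = 33.64.
m_a = ½√(2·81 + 2·33.64 − 196) = ½√33.28 ≈ ½·5.76888 ≈ 2.88444
m_b = ½√(2·196 + 2·33.64 − 81) = ½√378.28 ≈ ½·19.4494 ≈ 9.72471
m_c = ½√(2·196 + 2·81 − 33.64) = ½√520.36 ≈ ½·22.8114 ≈ 11.4057

m_a = 2.884, m_b = 9.725, m_c = 11.41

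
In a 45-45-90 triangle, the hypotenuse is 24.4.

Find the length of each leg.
In a 45-45-90 triangle hypotenuse = leg·√2, so leg = hypotenuse/√2.
Leg = 24.4/√2 ≈ 24.4/1.41421 ≈ 17.2534

Each leg = 17.25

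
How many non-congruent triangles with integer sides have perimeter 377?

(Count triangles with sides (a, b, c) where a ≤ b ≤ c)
Let a ≤ b ≤ c with a + b + c = 377. The only binding inequality is a + b > c, i.e. 377 − c > c, so c < 377/2; and c ≥ 377/3 since c is the largest side.
So 126 ≤ c ≤ 188. For each c, b runs from ⌈(377 − c)/2⌉ up to c (then a = 377 − b − c satisfies 1 ≤ a ≤ b automatically), giving c − ⌈(377 − c)/2⌉ + 1 choices.
Summing over c: 1 + 3 + 4 + 6 + … + 93 + 94  (63 terms, c = 126, …, 188) = 3008
Check (closed form: nearest integer to p²/48 for even p, (p+3)²/48 for odd p): (377+3)²/48 = 380²/48 = 144400/48 ≈ 3008.33 → 3008

3008 triangles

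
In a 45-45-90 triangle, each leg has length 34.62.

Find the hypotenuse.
In a 45-45-90 triangle the sides are in ratio 1 : 1 : √2, so hypotenuse = leg·√2.
Hypotenuse = 34.62·√2 ≈ 34.62·1.41421 ≈ 48.9601

Hypotenuse = 34.62√2 = 48.96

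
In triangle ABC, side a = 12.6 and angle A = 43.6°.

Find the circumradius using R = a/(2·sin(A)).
R = a/(2·sin(A)) = 12.6/(2·sin(43.6°))
sin(43.6°) ≈ 0.68962
R ≈ 12.6/(2·0.68962) = 12.6/1.37924 ≈ 9.13547

R = 9.135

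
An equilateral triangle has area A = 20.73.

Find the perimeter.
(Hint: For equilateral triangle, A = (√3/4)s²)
A = (√3/4)s²  ⇒  s² = 4A/√3 = 4·20.73/√3 = 82.92/1.73205 ≈ 47.8739
s ≈ √47.8739 ≈ 6.9191
Perimeter = 3s ≈ 3·6.9191 ≈ 20.7573

Perimeter = 20.76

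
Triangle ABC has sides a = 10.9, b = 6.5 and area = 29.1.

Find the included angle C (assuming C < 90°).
Area = ½·a·b·sin(C)  ⇒  sin(C) = 2·Area/(a·b) = 2·29.1/(10.9·6.5) = 58.2/70.85 ≈ 0.821454
C = arcsin(0.821454) ≈ 55.2306° (taking the acute solution since C < 90°)

C = 55.23°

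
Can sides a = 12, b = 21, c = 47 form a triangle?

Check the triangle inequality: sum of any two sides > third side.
a + b vs c: 12 + 21 = 33 ≤ 47  ✗
a + c vs b: 12 + 47 = 59 > 21  ✓
b + c vs a: 21 + 47 = 68 > 12  ✓

No: 12 + 21 = 33 is not > 47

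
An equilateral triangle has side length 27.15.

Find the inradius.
r = Area/s with s the semi-perimeter.
Area = (√3/4)·27.15² = (√3/4)·737.1225 ≈ 0.433013·737.1225 ≈ 319.183
s = 3·27.15/2 = 40.725
r ≈ 319.183/40.725 ≈ 7.83753
(Equivalently r = side/(2√3) = 27.15/3.4641 ≈ 7.83753.)

r = 7.838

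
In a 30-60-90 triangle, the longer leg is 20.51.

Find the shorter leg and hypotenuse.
In a 30-60-90 triangle the sides are in ratio 1 : √3 : 2, so short leg = long leg/√3 and hypotenuse = 2·(short leg).
Short leg = 20.51/√3 ≈ 20.51/1.73205 ≈ 11.8415
Hypotenuse = 2·11.8415 ≈ 23.6829

Short leg = 11.84, Hypotenuse = 23.68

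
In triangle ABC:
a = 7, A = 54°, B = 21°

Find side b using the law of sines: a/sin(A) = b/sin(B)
a/sin(A) = b/sin(B)  ⇒  b = a·sin(B)/sin(A) = 7·sin(21°)/sin(54°)
sin(21°) ≈ 0.358368, sin(54°) ≈ 0.809017
b ≈ 7·0.358368/0.809017 ≈ 2.50858/0.809017 ≈ 3.10077

b = 3.101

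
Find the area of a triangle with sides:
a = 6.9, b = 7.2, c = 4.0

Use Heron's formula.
s = (6.9 + 7.2 + 4.0)/2 = 18.1/2 = 9.05
s − a = 2.15, s − b = 1.85, s − c = 5.05
s(s−a)(s−b)(s−c) = 9.05·2.15·1.85·5.05 ≈ 181.782
Area = √181.782 ≈ 13.4826

Area = 13.48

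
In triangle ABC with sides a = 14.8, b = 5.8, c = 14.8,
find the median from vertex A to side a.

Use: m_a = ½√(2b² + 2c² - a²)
m_a = ½√(2·5.8² + 2·14.8² − 14.8²) = ½√(2·33.64 + 2·219.04 − 219.04) = ½√(67.28 + 438.08 − 219.04) = ½√286.32
√286.32 ≈ 16.921, so m_a ≈ 8.4605

m_a = 8.46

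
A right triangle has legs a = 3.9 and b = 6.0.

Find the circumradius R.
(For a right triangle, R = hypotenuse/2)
Hypotenuse c = √(a² + b²) = √(15.21 + 36) = √51.21 ≈ 7.15612
R = c/2 ≈ 7.15612/2 ≈ 3.57806

R = 3.578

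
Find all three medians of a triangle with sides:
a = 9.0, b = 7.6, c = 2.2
Median formula: m_a = ½√(2b² + 2c² − a²) (and cyclically). a² = 81, b² = 57.76, c² = 4.84.
m_a = ½√(2·57.76 + 2·4.84 − 81) = ½√44.2 ≈ ½·6.64831 ≈ 3.32415
m_b = ½√(2·81 + 2·4.84 − 57.76) = ½√113.92 ≈ ½·10.6733 ≈ 5.33667
m_c = ½√(2·81 + 2·57.76 − 4.84) = ½√272.68 ≈ ½·16.513 ≈ 8.25651

m_a = 3.324, m_b = 5.337, m_c = 8.257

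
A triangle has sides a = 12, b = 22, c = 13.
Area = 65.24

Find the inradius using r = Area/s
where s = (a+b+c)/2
s = (12 + 22 + 13)/2 = 47/2 = 23.5
r = Area/s = 65.24/23.5 ≈ 2.77617

r = 2.776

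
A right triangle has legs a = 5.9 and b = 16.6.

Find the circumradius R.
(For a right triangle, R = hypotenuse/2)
Hypotenuse c = √(a² + b²) = √(34.81 + 275.56) = √310.37 ≈ 17.6173
R = c/2 ≈ 17.6173/2 ≈ 8.80866

R = 8.809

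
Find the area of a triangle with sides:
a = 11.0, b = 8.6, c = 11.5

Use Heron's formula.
s = (11.0 + 8.6 + 11.5)/2 = 31.1/2 = 15.55
s − a = 4.55, s − b = 6.95, s − c = 4.05
s(s−a)(s−b)(s−c) = 15.55·4.55·6.95·4.05 ≈ 1991.51
Area = √1991.51 ≈ 44.6263

Area = 44.63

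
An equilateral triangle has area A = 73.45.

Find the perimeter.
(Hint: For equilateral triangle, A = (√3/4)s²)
A = (√3/4)s²  ⇒  s² = 4A/√3 = 4·73.45/√3 = 293.8/1.73205 ≈ 169.626
s ≈ √169.626 ≈ 13.024
Perimeter = 3s ≈ 3·13.024 ≈ 39.0721

Perimeter = 39.07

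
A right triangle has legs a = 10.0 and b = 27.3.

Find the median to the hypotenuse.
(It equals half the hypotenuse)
Hypotenuse c = √(a² + b²) = √(100 + 745.29) = √845.29 ≈ 29.0739
Median to hypotenuse = c/2 ≈ 29.0739/2 ≈ 14.5369

Median = 14.54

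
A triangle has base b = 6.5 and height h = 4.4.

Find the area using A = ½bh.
A = ½·b·h = ½·6.5·4.4 = ½·28.6 = 14.3

Area = 14.3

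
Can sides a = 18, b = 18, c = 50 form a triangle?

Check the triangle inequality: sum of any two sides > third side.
a + b vs c: 18 + 18 = 36 ≤ 50  ✗
a + c vs b: 18 + 50 = 68 > 18  ✓
b + c vs a: 18 + 50 = 68 > 18  ✓

No: 18 + 18 = 36 is not > 50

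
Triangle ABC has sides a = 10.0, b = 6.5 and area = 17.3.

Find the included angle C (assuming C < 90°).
Area = ½·a·b·sin(C)  ⇒  sin(C) = 2·Area/(a·b) = 2·17.3/(10.0·6.5) = 34.6/65 ≈ 0.532308
C = arcsin(0.532308) ≈ 32.1615° (taking the acute solution since C < 90°)

C = 32.16°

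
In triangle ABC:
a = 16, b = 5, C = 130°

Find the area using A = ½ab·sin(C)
A = ½·a·b·sin(C) = ½·16·5·sin(130°)
sin(130°) ≈ 0.766044
A ≈ ½·80·0.766044 = 40·0.766044 ≈ 30.6418

Area = 30.64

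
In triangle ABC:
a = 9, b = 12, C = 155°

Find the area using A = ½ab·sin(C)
A = ½·a·b·sin(C) = ½·9·12·sin(155°)
sin(155°) ≈ 0.422618
A ≈ ½·108·0.422618 = 54·0.422618 ≈ 22.8214

Area = 22.82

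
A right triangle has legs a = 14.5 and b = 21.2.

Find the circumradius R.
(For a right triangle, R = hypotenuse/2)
Hypotenuse c = √(a² + b²) = √(210.25 + 449.44) = √659.69 ≈ 25.6844
R = c/2 ≈ 25.6844/2 ≈ 12.8422

R = 12.84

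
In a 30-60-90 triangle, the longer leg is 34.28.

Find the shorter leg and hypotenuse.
In a 30-60-90 triangle the sides are in ratio 1 : √3 : 2, so short leg = long leg/√3 and hypotenuse = 2·(short leg).
Short leg = 34.28/√3 ≈ 34.28/1.73205 ≈ 19.7916
Hypotenuse = 2·19.7916 ≈ 39.5831

Short leg = 19.79, Hypotenuse = 39.58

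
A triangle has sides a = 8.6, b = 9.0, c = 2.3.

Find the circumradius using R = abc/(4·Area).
First find the area with Heron's formula.
s = (8.6 + 9.0 + 2.3)/2 = 9.95
Area = √(s(s−a)(s−b)(s−c)) = √(9.95·1.35·0.95·7.65) ≈ √97.6207 ≈ 9.88032
abc = 8.6·9.0·2.3 = 178.02
R = abc/(4·Area) ≈ 178.02/(4·9.88032) = 178.02/39.5213 ≈ 4.50441

R = 4.504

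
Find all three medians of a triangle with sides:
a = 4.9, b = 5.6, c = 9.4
Median formula: m_a = ½√(2b² + 2c² − a²) (and cyclically). a² = 24.01, b² = 31.36, c² = 88.36.
m_a = ½√(2·31.36 + 2·88.36 − 24.01) = ½√215.43 ≈ ½·14.6775 ≈ 7.33877
m_b = ½√(2·24.01 + 2·88.36 − 31.36) = ½√193.38 ≈ ½·13.9061 ≈ 6.95306
m_c = ½√(2·24.01 + 2·31.36 − 88.36) = ½√22.38 ≈ ½·4.73075 ≈ 2.36538

m_a = 7.339, m_b = 6.953, m_c = 2.365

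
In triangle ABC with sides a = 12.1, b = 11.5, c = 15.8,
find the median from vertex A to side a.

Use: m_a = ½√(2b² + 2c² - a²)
m_a = ½√(2·11.5² + 2·15.8² − 12.1²) = ½√(2·132.25 + 2·249.64 − 146.41) = ½√(264.5 + 499.28 − 146.41) = ½√617.37
√617.37 ≈ 24.8469, so m_a ≈ 12.4235

m_a = 12.42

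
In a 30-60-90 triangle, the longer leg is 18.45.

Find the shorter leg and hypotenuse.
In a 30-60-90 triangle the sides are in ratio 1 : √3 : 2, so short leg = long leg/√3 and hypotenuse = 2·(short leg).
Short leg = 18.45/√3 ≈ 18.45/1.73205 ≈ 10.6521
Hypotenuse = 2·10.6521 ≈ 21.3042

Short leg = 10.65, Hypotenuse = 21.3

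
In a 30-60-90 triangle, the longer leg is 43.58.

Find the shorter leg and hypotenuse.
In a 30-60-90 triangle the sides are in ratio 1 : √3 : 2, so short leg = long leg/√3 and hypotenuse = 2·(short leg).
Short leg = 43.58/√3 ≈ 43.58/1.73205 ≈ 25.1609
Hypotenuse = 2·25.1609 ≈ 50.3218

Short leg = 25.16, Hypotenuse = 50.32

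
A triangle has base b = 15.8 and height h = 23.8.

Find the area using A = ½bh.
A = ½·b·h = ½·15.8·23.8 = ½·376.04 = 188.02

Area = 188.02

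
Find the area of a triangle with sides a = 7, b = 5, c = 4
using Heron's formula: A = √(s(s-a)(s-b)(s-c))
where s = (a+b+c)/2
s = (7 + 5 + 4)/2 = 16/2 = 8
s − a = 1, s − b = 3, s − c = 4
s(s−a)(s−b)(s−c) = 8·1·3·4 = 96
Area = √96 ≈ 9.79796

s = 8.0, Area = 9.798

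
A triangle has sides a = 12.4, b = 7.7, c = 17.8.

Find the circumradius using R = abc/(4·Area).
First find the area with Heron's formula.
s = (12.4 + 7.7 + 17.8)/2 = 18.95
Area = √(s(s−a)(s−b)(s−c)) = √(18.95·6.55·11.25·1.15) ≈ √1605.83 ≈ 40.0729
abc = 12.4·7.7·17.8 = 1699.544
R = abc/(4·Area) ≈ 1699.544/(4·40.0729) = 1699.544/160.291 ≈ 10.6028

R = 10.6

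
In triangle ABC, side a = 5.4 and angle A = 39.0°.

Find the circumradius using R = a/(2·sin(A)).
R = a/(2·sin(A)) = 5.4/(2·sin(39.0°))
sin(39.0°) ≈ 0.62932
R ≈ 5.4/(2·0.62932) = 5.4/1.25864 ≈ 4.29034

R = 4.29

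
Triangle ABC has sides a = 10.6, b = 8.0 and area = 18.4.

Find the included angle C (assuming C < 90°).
Area = ½·a·b·sin(C)  ⇒  sin(C) = 2·Area/(a·b) = 2·18.4/(10.6·8.0) = 36.8/84.8 ≈ 0.433962
C = arcsin(0.433962) ≈ 25.7193° (taking the acute solution since C < 90°)

C = 25.72°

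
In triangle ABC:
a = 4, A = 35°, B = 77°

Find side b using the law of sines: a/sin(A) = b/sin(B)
a/sin(A) = b/sin(B)  ⇒  b = a·sin(B)/sin(A) = 4·sin(77°)/sin(35°)
sin(77°) ≈ 0.97437, sin(35°) ≈ 0.573576
b ≈ 4·0.97437/0.573576 ≈ 3.89748/0.573576 ≈ 6.79505

b = 6.795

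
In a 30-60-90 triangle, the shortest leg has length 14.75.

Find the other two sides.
In a 30-60-90 triangle the sides are in ratio 1 : √3 : 2 (short leg : long leg : hypotenuse).
Long leg = 14.75·√3 ≈ 14.75·1.73205 ≈ 25.5477
Hypotenuse = 2·14.75 = 29.5

Long leg = 14.75√3 = 25.55, Hypotenuse = 29.5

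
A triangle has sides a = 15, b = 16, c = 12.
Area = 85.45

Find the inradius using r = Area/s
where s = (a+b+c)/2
s = (15 + 16 + 12)/2 = 43/2 = 21.5
r = Area/s = 85.45/21.5 ≈ 3.97442

r = 3.974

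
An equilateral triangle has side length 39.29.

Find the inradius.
r = Area/s with s the semi-perimeter.
Area = (√3/4)·39.29² = (√3/4)·1543.7041 ≈ 0.433013·1543.7041 ≈ 668.443
s = 3·39.29/2 = 58.935
r ≈ 668.443/58.935 ≈ 11.342
(Equivalently r = side/(2√3) = 39.29/3.4641 ≈ 11.342.)

r = 11.34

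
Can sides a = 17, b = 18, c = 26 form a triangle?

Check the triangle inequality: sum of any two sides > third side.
a + b vs c: 17 + 18 = 35 > 26  ✓
a + c vs b: 17 + 26 = 43 > 18  ✓
b + c vs a: 18 + 26 = 44 > 17  ✓

Yes, triangle inequality satisfied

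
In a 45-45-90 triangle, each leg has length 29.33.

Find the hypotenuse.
In a 45-45-90 triangle the sides are in ratio 1 : 1 : √2, so hypotenuse = leg·√2.
Hypotenuse = 29.33·√2 ≈ 29.33·1.41421 ≈ 41.4789

Hypotenuse = 29.33√2 = 41.48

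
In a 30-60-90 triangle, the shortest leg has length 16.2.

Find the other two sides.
In a 30-60-90 triangle the sides are in ratio 1 : √3 : 2 (short leg : long leg : hypotenuse).
Long leg = 16.2·√3 ≈ 16.2·1.73205 ≈ 28.0592
Hypotenuse = 2·16.2 = 32.4

Long leg = 16.2√3 = 28.06, Hypotenuse = 32.4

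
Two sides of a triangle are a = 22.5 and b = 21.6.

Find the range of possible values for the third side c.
Triangle inequality: |a − b| < c < a + b
|a − b| = |22.5 − 21.6| = 0.9
a + b = 22.5 + 21.6 = 44.1

0.9 < c < 44.1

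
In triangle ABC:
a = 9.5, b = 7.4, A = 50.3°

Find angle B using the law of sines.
a/sin(A) = b/sin(B)  ⇒  sin(B) = b·sin(A)/a = 7.4·sin(50.3°)/9.5
sin(50.3°) ≈ 0.7694
sin(B) ≈ 7.4·0.7694/9.5 ≈ 5.69356/9.5 ≈ 0.599322
B = arcsin(0.599322) ≈ 36.8213°
(Since b ≤ a we need B ≤ A, so the obtuse alternative 180° − 36.8213° ≈ 143.179° is rejected.)

B = 36.82°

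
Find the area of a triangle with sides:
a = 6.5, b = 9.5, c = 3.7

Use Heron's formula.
s = (6.5 + 9.5 + 3.7)/2 = 19.7/2 = 9.85
s − a = 3.35, s − b = 0.35, s − c = 6.15
s(s−a)(s−b)(s−c) = 9.85·3.35·0.35·6.15 ≈ 71.0271
Area = √71.0271 ≈ 8.42776

Area = 8.428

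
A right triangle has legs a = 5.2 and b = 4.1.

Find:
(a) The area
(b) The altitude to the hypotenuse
(a) The legs are perpendicular, so Area = ½·a·b = ½·5.2·4.1 = ½·21.32 = 10.66
(b) Hypotenuse c = √(a² + b²) = √(27.04 + 16.81) = √43.85 ≈ 6.62193
    Area = ½·c·h_c  ⇒  h_c = 2·Area/c = 21.32/6.62193 ≈ 3.2196

Area = 10.66, h_c = 3.22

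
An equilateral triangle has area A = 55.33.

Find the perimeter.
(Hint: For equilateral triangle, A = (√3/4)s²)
A = (√3/4)s²  ⇒  s² = 4A/√3 = 4·55.33/√3 = 221.32/1.73205 ≈ 127.779
s ≈ √127.779 ≈ 11.3039
Perimeter = 3s ≈ 3·11.3039 ≈ 33.9118

Perimeter = 33.91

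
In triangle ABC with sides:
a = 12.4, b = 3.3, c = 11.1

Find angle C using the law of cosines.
c² = a² + b² − 2ab·cos(C)  ⇒  cos(C) = (a² + b² − c²)/(2ab)
cos(C) = (12.4² + 3.3² − 11.1²)/(2·12.4·3.3) = (153.76 + 10.89 − 123.21)/81.84 = 41.44/81.84 ≈ 0.506354
C = arccos(0.506354) ≈ 59.5787°

C = 59.58°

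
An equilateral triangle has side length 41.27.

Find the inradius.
r = Area/s with s the semi-perimeter.
Area = (√3/4)·41.27² = (√3/4)·1703.2129 ≈ 0.433013·1703.2129 ≈ 737.513
s = 3·41.27/2 = 61.905
r ≈ 737.513/61.905 ≈ 11.9136
(Equivalently r = side/(2√3) = 41.27/3.4641 ≈ 11.9136.)

r = 11.91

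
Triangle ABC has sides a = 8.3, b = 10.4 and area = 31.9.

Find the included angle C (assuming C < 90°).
Area = ½·a·b·sin(C)  ⇒  sin(C) = 2·Area/(a·b) = 2·31.9/(8.3·10.4) = 63.8/86.32 ≈ 0.73911
C = arcsin(0.73911) ≈ 47.6557° (taking the acute solution since C < 90°)

C = 47.66°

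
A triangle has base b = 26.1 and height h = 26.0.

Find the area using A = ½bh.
A = ½·b·h = ½·26.1·26.0 = ½·678.6 = 339.3

Area = 339.3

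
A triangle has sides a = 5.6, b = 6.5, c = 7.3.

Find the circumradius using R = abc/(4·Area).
First find the area with Heron's formula.
s = (5.6 + 6.5 + 7.3)/2 = 9.7
Area = √(s(s−a)(s−b)(s−c)) = √(9.7·4.1·3.2·2.4) ≈ √305.434 ≈ 17.4767
abc = 5.6·6.5·7.3 = 265.72
R = abc/(4·Area) ≈ 265.72/(4·17.4767) = 265.72/69.9066 ≈ 3.80107

R = 3.801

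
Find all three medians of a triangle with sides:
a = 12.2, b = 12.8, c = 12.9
Median formula: m_a = ½√(2b² + 2c² − a²) (and cyclically). a² = 148.84, b² = 163.84, c² = 166.41.
m_a = ½√(2·163.84 + 2·166.41 − 148.84) = ½√511.66 ≈ ½·22.6199 ≈ 11.31
m_b = ½√(2·148.84 + 2·166.41 − 163.84) = ½√466.66 ≈ ½·21.6023 ≈ 10.8012
m_c = ½√(2·148.84 + 2·163.84 − 166.41) = ½√458.95 ≈ ½·21.4231 ≈ 10.7116

m_a = 11.31, m_b = 10.8, m_c = 10.71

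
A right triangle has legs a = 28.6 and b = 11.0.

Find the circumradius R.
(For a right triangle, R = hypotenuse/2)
Hypotenuse c = √(a² + b²) = √(817.96 + 121) = √938.96 ≈ 30.6425
R = c/2 ≈ 30.6425/2 ≈ 15.3212

R = 15.32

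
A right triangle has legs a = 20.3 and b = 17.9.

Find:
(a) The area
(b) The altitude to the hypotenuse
(a) The legs are perpendicular, so Area = ½·a·b = ½·20.3·17.9 = ½·363.37 = 181.685
(b) Hypotenuse c = √(a² + b²) = √(412.09 + 320.41) = √732.5 ≈ 27.0647
    Area = ½·c·h_c  ⇒  h_c = 2·Area/c = 363.37/27.0647 ≈ 13.426

Area = 181.685, h_c = 13.43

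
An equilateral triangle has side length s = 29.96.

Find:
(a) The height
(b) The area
(a) The height splits the triangle into two 30-60-90 halves: h = s·√3/2 = 29.96·1.73205/2 ≈ 51.8922/2 ≈ 25.9461
(b) Area = (√3/4)·s² = (√3/4)·29.96² = (√3/4)·897.6016 ≈ 0.433013·897.6016 ≈ 388.673

Height = 25.95, Area = 388.7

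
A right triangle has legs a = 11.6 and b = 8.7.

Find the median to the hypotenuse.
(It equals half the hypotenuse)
Hypotenuse c = √(a² + b²) = √(134.56 + 75.69) = √210.25 ≈ 14.5
Median to hypotenuse = c/2 ≈ 14.5/2 ≈ 7.25

Median = 7.25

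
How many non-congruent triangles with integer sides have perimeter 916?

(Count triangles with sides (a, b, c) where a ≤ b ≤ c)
Let a ≤ b ≤ c with a + b + c = 916. The only binding inequality is a + b > c, i.e. 916 − c > c, so c < 916/2; and c ≥ 916/3 since c is the largest side.
So 306 ≤ c ≤ 457. For each c, b runs from ⌈(916 − c)/2⌉ up to c (then a = 916 − b − c satisfies 1 ≤ a ≤ b automatically), giving c − ⌈(916 − c)/2⌉ + 1 choices.
Summing over c: 2 + 3 + 5 + 6 + … + 227 + 228  (152 terms, c = 306, …, 457) = 17480
Check (closed form: nearest integer to p²/48 for even p, (p+3)²/48 for odd p): 916²/48 = 839056/48 ≈ 17480.33 → 17480

17480 triangles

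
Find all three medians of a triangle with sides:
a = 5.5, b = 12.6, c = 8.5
Median formula: m_a = ½√(2b² + 2c² − a²) (and cyclically). a² = 30.25, b² = 158.76, c² = 72.25.
m_a = ½√(2·158.76 + 2·72.25 − 30.25) = ½√431.77 ≈ ½·20.7791 ≈ 10.3895
m_b = ½√(2·30.25 + 2·72.25 − 158.76) = ½√46.24 ≈ ½·6.8 ≈ 3.4
m_c = ½√(2·30.25 + 2·158.76 − 72.25) = ½√305.77 ≈ ½·17.4863 ≈ 8.74314

m_a = 10.39, m_b = 3.4, m_c = 8.743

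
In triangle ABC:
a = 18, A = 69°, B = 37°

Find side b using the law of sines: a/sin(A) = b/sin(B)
a/sin(A) = b/sin(B)  ⇒  b = a·sin(B)/sin(A) = 18·sin(37°)/sin(69°)
sin(37°) ≈ 0.601815, sin(69°) ≈ 0.93358
b ≈ 18·0.601815/0.93358 ≈ 10.8327/0.93358 ≈ 11.6034

b = 11.6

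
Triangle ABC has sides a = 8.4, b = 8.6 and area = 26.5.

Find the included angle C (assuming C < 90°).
Area = ½·a·b·sin(C)  ⇒  sin(C) = 2·Area/(a·b) = 2·26.5/(8.4·8.6) = 53/72.24 ≈ 0.733666
C = arcsin(0.733666) ≈ 47.1946° (taking the acute solution since C < 90°)

C = 47.19°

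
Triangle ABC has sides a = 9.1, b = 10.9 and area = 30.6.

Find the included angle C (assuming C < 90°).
Area = ½·a·b·sin(C)  ⇒  sin(C) = 2·Area/(a·b) = 2·30.6/(9.1·10.9) = 61.2/99.19 ≈ 0.616998
C = arcsin(0.616998) ≈ 38.0972° (taking the acute solution since C < 90°)

C = 38.1°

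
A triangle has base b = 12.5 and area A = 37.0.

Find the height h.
A = ½·b·h  ⇒  h = 2A/b = 2·37.0/12.5 = 74/12.5 ≈ 5.92

h = 5.92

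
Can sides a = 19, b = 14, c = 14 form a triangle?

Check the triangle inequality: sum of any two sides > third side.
a + b vs c: 19 + 14 = 33 > 14  ✓
a + c vs b: 19 + 14 = 33 > 14  ✓
b + c vs a: 14 + 14 = 28 > 19  ✓

Yes, triangle inequality satisfied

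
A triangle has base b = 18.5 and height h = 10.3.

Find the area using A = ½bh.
A = ½·b·h = ½·18.5·10.3 = ½·190.55 = 95.275

Area = 95.275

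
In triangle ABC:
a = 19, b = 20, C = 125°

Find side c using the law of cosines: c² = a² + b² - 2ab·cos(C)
c² = 19² + 20² − 2·19·20·cos(125°)
cos(125°) ≈ -0.573576
c² ≈ 361 + 400 − 760·(-0.573576) ≈ 761 + 435.918 ≈ 1196.92
c ≈ √1196.92 ≈ 34.5965

c = 34.6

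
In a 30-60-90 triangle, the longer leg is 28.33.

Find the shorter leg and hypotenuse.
In a 30-60-90 triangle the sides are in ratio 1 : √3 : 2, so short leg = long leg/√3 and hypotenuse = 2·(short leg).
Short leg = 28.33/√3 ≈ 28.33/1.73205 ≈ 16.3563
Hypotenuse = 2·16.3563 ≈ 32.7127

Short leg = 16.36, Hypotenuse = 32.71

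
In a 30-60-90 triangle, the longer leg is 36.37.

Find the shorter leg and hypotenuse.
In a 30-60-90 triangle the sides are in ratio 1 : √3 : 2, so short leg = long leg/√3 and hypotenuse = 2·(short leg).
Short leg = 36.37/√3 ≈ 36.37/1.73205 ≈ 20.9982
Hypotenuse = 2·20.9982 ≈ 41.9965

Short leg = 21, Hypotenuse = 42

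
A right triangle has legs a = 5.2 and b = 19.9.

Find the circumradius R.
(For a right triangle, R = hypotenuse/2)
Hypotenuse c = √(a² + b²) = √(27.04 + 396.01) = √423.05 ≈ 20.5682
R = c/2 ≈ 20.5682/2 ≈ 10.2841

R = 10.28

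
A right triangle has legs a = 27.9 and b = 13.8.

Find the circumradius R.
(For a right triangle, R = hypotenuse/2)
Hypotenuse c = √(a² + b²) = √(778.41 + 190.44) = √968.85 ≈ 31.1264
R = c/2 ≈ 31.1264/2 ≈ 15.5632

R = 15.56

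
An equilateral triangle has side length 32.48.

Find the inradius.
r = Area/s with s the semi-perimeter.
Area = (√3/4)·32.48² = (√3/4)·1054.9504 ≈ 0.433013·1054.9504 ≈ 456.807
s = 3·32.48/2 = 48.72
r ≈ 456.807/48.72 ≈ 9.37617
(Equivalently r = side/(2√3) = 32.48/3.4641 ≈ 9.37617.)

r = 9.376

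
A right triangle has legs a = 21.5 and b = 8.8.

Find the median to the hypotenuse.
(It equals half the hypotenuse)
Hypotenuse c = √(a² + b²) = √(462.25 + 77.44) = √539.69 ≈ 23.2312
Median to hypotenuse = c/2 ≈ 23.2312/2 ≈ 11.6156

Median = 11.62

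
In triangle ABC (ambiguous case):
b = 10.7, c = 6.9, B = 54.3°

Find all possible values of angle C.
b/sin(B) = c/sin(C)  ⇒  sin(C) = c·sin(B)/b = 6.9·sin(54.3°)/10.7
sin(54.3°) ≈ 0.812084
sin(C) ≈ 6.9·0.812084/10.7 ≈ 5.60338/10.7 ≈ 0.52368
Candidate 1: C₁ = arcsin(0.52368) ≈ 31.5794°  →  A = 180° − 54.3° − 31.5794° ≈ 94.1206° > 0, valid
Candidate 2: C₂ = 180° − C₁ ≈ 148.421°  →  A = 180° − 54.3° − 148.421° ≈ -22.7206° ≤ 0, not a valid triangle

C = 31.58° (one solution)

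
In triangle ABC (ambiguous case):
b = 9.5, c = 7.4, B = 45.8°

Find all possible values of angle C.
b/sin(B) = c/sin(C)  ⇒  sin(C) = c·sin(B)/b = 7.4·sin(45.8°)/9.5
sin(45.8°) ≈ 0.716911
sin(C) ≈ 7.4·0.716911/9.5 ≈ 5.30514/9.5 ≈ 0.558436
Candidate 1: C₁ = arcsin(0.558436) ≈ 33.9477°  →  A = 180° − 45.8° − 33.9477° ≈ 100.252° > 0, valid
Candidate 2: C₂ = 180° − C₁ ≈ 146.052°  →  A = 180° − 45.8° − 146.052° ≈ -11.8523° ≤ 0, not a valid triangle

C = 33.95° (one solution)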